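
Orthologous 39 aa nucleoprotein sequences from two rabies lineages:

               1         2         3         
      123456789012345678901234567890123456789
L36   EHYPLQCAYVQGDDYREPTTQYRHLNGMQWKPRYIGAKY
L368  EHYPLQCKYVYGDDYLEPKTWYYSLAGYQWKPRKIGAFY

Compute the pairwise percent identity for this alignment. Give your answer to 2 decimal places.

71.79%

Differing sites — 8:A/K; 11:Q/Y; 16:R/L; 19:T/K; 21:Q/W; 23:R/Y; 24:H/S; 26:N/A; 28:M/Y; 34:Y/K; 38:K/F.
28 of the 39 sites match, so the percent identity is 28/39 × 100 = 71.79%.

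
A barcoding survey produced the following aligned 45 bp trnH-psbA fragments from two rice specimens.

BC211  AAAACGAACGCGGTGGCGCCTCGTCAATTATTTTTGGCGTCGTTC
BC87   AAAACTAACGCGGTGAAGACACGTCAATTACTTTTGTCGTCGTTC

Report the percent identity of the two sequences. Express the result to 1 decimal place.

84.4%

Differing sites — 6:G/T; 16:G/A; 17:C/A; 19:C/A; 21:T/A; 31:T/C; 37:G/T.
38 of the 45 sites match, so the percent identity is 38/45 × 100 = 84.4%.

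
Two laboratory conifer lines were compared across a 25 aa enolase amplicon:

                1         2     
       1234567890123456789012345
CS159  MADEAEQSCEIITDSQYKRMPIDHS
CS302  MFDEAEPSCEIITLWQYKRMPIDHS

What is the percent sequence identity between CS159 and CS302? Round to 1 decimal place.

Mismatches occur at site 2 (A/F), site 7 (Q/P), site 14 (D/L), site 15 (S/W).
21 of the 25 sites match, so the percent identity is 21/25 × 100 = 84.0%.

84.0%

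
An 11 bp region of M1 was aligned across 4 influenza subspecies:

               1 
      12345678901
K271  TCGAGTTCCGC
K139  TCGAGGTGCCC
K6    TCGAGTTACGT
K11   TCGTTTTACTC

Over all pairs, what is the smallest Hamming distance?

2

Pairwise Hamming distances:
  K271 vs K139: 3
  K271 vs K6: 2
  K271 vs K11: 4
  K139 vs K6: 4
  K139 vs K11: 5
  K6 vs K11: 4
The smallest is 2, between K271 and K6.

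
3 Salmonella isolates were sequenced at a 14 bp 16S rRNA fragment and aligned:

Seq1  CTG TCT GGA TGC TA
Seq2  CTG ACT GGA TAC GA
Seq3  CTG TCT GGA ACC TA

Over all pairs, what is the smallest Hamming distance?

2

Pairwise Hamming distances:
  Seq1 vs Seq2: 3
  Seq1 vs Seq3: 2
  Seq2 vs Seq3: 4
The smallest is 2, between Seq1 and Seq3.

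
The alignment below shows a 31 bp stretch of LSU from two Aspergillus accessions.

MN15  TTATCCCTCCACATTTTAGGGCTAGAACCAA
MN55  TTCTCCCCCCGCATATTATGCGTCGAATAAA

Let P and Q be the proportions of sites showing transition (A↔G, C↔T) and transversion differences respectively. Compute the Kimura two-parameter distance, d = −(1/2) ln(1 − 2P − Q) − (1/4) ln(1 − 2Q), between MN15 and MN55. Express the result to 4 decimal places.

0.4220

The sequences differ at positions 3 (A/C, transversion), 8 (T/C, transition), 11 (A/G, transition), 15 (T/A, transversion), 19 (G/T, transversion), 21 (G/C, transversion), 22 (C/G, transversion), 24 (A/C, transversion), 28 (C/T, transition), 29 (C/A, transversion).
Of the 10 differences, 3 transitions and 7 transversions over 31 sites: P = 3/31 = 0.096774, Q = 7/31 = 0.225806.
d = −0.5·ln(0.580646) − 0.25·ln(0.548388) = −0.5·(-0.543614) − 0.25·(-0.600772) = 0.4220.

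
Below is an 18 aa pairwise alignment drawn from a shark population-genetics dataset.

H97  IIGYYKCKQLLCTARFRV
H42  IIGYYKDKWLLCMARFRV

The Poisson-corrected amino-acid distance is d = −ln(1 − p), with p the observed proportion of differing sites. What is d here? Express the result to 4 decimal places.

The sequences differ at positions 7 (C/D), 9 (Q/W), 13 (T/M).
p = 3/18 = 0.166667.
d = −ln(1 − 0.166667) = −ln(0.833333) = 0.1823.

0.1823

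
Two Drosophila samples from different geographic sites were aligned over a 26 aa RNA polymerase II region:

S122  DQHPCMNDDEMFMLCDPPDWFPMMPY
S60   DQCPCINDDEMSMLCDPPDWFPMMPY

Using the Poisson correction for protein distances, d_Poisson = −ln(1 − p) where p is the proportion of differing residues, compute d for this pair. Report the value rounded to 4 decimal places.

The sequences differ at positions 3 (H/C), 6 (M/I), 12 (F/S).
p = 3/26 = 0.115385.
d = −ln(1 − 0.115385) = −ln(0.884615) = 0.1226.

0.1226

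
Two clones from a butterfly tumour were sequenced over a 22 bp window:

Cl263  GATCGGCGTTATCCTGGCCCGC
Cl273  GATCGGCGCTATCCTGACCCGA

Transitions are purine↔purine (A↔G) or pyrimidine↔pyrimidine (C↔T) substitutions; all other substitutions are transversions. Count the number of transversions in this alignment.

Mismatches occur at site 9 (T/C, transition), site 17 (G/A, transition), site 22 (C/A, transversion).
Of the 3 differences, 2 transitions and 1 transversion, so the answer is 1.

1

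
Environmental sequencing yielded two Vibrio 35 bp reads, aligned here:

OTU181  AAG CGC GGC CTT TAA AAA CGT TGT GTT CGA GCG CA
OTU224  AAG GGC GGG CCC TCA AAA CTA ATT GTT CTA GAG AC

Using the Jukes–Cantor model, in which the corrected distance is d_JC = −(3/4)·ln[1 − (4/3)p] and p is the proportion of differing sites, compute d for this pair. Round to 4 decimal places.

0.5128

Differing sites — 4:C/G; 9:C/G; 11:T/C; 12:T/C; 14:A/C; 20:G/T; 21:T/A; 22:T/A; 23:G/T; 29:G/T; 32:C/A; 34:C/A; 35:A/C.
p = 13/35 = 0.371429.
d = −0.75 · ln(1 − (4/3)·0.371429) = −0.75 · ln(0.504761) = −0.75 · (-0.683670) = 0.5128.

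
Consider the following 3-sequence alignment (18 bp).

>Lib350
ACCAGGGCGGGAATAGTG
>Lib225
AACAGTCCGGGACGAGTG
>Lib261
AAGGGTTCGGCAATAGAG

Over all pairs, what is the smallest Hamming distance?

5

Pairwise Hamming distances:
  Lib350 vs Lib225: 5
  Lib350 vs Lib261: 7
  Lib225 vs Lib261: 7
The smallest is 5, between Lib350 and Lib225.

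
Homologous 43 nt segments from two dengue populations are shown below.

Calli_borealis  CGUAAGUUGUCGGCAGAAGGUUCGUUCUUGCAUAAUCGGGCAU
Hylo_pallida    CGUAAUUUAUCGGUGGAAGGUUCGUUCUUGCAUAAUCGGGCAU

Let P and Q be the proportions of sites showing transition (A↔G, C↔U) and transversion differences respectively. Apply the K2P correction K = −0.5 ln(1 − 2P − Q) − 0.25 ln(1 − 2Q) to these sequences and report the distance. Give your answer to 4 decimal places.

0.1007

Mismatches occur at site 6 (G/U, transversion), site 9 (G/A, transition), site 14 (C/U, transition), site 15 (A/G, transition).
Of the 4 differences, 3 transitions and 1 transversion over 43 sites: P = 3/43 = 0.069767, Q = 1/43 = 0.023256.
d = −0.5·ln(0.837210) − 0.25·ln(0.953488) = −0.5·(-0.177680) − 0.25·(-0.047628) = 0.1007.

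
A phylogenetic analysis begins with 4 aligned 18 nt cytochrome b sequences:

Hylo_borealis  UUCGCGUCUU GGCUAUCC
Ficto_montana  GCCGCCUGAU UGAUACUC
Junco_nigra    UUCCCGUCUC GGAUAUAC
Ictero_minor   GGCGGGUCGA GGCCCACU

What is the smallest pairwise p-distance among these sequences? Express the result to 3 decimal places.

Pairwise Hamming distances:
  Hylo_borealis vs Ficto_montana: 9
  Hylo_borealis vs Junco_nigra: 4
  Hylo_borealis vs Ictero_minor: 9
  Ficto_montana vs Junco_nigra: 10
  Ficto_montana vs Ictero_minor: 13
  Junco_nigra vs Ictero_minor: 12
The smallest is 4 mismatches, between Hylo_borealis and Junco_nigra; p = 4/18 = 0.222.

0.222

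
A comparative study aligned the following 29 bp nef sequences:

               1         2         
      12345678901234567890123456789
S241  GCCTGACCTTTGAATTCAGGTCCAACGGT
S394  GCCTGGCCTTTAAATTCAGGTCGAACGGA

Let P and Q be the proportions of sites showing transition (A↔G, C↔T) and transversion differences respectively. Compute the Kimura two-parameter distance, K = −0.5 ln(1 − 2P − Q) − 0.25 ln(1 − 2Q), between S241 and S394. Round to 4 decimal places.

0.1530

The sequences differ at positions 6 (A/G, transition), 12 (G/A, transition), 23 (C/G, transversion), 29 (T/A, transversion).
Of the 4 differences, 2 transitions and 2 transversions over 29 sites: P = 2/29 = 0.068966, Q = 2/29 = 0.068966.
d = −0.5·ln(0.793102) − 0.25·ln(0.862068) = −0.5·(-0.231803) − 0.25·(-0.148421) = 0.1530.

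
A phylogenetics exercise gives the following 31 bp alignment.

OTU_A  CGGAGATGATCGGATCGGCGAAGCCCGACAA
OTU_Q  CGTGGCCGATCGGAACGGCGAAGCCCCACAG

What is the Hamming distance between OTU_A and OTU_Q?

7

The sequences differ at positions 3 (G/T), 4 (A/G), 6 (A/C), 7 (T/C), 15 (T/A), 27 (G/C), 31 (A/G).
That gives 7 mismatches out of 31 aligned sites, so the Hamming distance is 7.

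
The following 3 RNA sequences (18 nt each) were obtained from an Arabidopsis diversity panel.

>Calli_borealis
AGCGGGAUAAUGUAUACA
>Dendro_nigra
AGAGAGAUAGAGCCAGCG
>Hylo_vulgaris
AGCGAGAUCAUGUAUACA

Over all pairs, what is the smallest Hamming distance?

Pairwise Hamming distances:
  Calli_borealis vs Dendro_nigra: 9
  Calli_borealis vs Hylo_vulgaris: 2
  Dendro_nigra vs Hylo_vulgaris: 9
The smallest is 2, between Calli_borealis and Hylo_vulgaris.

2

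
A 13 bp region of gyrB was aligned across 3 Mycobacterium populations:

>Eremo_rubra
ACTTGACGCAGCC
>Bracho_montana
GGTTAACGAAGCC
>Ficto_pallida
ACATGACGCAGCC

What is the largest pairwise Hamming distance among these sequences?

5

Pairwise Hamming distances:
  Eremo_rubra vs Bracho_montana: 4
  Eremo_rubra vs Ficto_pallida: 1
  Bracho_montana vs Ficto_pallida: 5
The largest is 5, between Bracho_montana and Ficto_pallida.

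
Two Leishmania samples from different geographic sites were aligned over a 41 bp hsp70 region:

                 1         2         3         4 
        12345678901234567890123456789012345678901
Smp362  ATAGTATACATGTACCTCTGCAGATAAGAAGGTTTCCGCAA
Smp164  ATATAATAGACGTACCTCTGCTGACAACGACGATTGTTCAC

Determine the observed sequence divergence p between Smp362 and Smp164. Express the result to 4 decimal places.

0.3415

Mismatches occur at site 4 (G→T), site 5 (T→A), site 9 (C→G), site 11 (T→C), site 22 (A→T), site 25 (T→C), site 28 (G→C), site 29 (A→G), site 31 (G→C), site 33 (T→A), site 36 (C→G), site 37 (C→T), site 38 (G→T), site 41 (A→C).
There are 14 differences over 41 sites, so p = 14/41 = 0.3415.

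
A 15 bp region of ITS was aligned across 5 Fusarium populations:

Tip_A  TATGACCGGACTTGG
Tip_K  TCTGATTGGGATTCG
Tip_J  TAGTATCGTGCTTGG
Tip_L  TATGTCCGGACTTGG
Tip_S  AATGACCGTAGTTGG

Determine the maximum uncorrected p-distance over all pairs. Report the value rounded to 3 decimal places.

Pairwise Hamming distances:
  Tip_A vs Tip_K: 6
  Tip_A vs Tip_J: 5
  Tip_A vs Tip_L: 1
  Tip_A vs Tip_S: 3
  Tip_K vs Tip_J: 7
  Tip_K vs Tip_L: 7
  Tip_K vs Tip_S: 8
  Tip_J vs Tip_L: 6
  Tip_J vs Tip_S: 6
  Tip_L vs Tip_S: 4
The largest is 8 mismatches, between Tip_K and Tip_S; p = 8/15 = 0.533.

0.533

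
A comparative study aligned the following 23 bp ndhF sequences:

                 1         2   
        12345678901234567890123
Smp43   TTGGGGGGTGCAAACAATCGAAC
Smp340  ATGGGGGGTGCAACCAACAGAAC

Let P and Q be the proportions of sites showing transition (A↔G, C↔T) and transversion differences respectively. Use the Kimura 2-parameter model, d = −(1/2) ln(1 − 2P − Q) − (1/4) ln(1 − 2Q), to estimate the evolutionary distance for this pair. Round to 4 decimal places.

Mismatches occur at site 1 (T→A, transversion), site 14 (A→C, transversion), site 18 (T→C, transition), site 19 (C→A, transversion).
Of the 4 differences, 1 transition and 3 transversions over 23 sites: P = 1/23 = 0.043478, Q = 3/23 = 0.130435.
d = −0.5·ln(0.782609) − 0.25·ln(0.739130) = −0.5·(-0.245122) − 0.25·(-0.302281) = 0.1981.

0.1981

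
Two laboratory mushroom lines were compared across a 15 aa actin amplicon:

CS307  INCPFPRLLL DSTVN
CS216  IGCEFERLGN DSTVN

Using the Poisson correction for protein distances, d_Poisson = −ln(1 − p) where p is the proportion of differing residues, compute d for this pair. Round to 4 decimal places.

0.4055

The sequences differ at positions 2 (N/G), 4 (P/E), 6 (P/E), 9 (L/G), 10 (L/N).
p = 5/15 = 0.333333.
d = −ln(1 − 0.333333) = −ln(0.666667) = 0.4055.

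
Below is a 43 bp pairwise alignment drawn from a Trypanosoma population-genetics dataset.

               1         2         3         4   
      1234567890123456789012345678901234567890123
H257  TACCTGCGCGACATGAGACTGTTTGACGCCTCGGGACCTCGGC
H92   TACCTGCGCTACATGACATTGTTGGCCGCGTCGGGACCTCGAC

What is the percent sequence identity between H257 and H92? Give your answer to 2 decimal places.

The sequences differ at positions 10 (G/T), 17 (G/C), 19 (C/T), 24 (T/G), 26 (A/C), 30 (C/G), 42 (G/A).
36 of the 43 sites match, so the percent identity is 36/43 × 100 = 83.72%.

83.72%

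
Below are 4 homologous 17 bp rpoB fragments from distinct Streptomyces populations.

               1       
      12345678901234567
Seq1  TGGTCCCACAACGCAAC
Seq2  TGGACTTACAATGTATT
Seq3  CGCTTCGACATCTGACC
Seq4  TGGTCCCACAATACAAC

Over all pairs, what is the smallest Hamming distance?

2

Pairwise Hamming distances:
  Seq1 vs Seq2: 7
  Seq1 vs Seq3: 8
  Seq1 vs Seq4: 2
  Seq2 vs Seq3: 12
  Seq2 vs Seq4: 7
  Seq3 vs Seq4: 9
The smallest is 2, between Seq1 and Seq4.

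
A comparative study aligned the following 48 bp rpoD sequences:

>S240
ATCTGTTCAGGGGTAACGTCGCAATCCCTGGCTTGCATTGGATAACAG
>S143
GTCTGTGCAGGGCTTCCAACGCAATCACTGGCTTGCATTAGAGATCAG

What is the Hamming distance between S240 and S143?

11

Mismatches occur at site 1 (A→G), site 7 (T→G), site 13 (G→C), site 15 (A→T), site 16 (A→C), site 18 (G→A), site 19 (T→A), site 27 (C→A), site 40 (G→A), site 43 (T→G), site 45 (A→T).
That gives 11 mismatches out of 48 aligned sites, so the Hamming distance is 11.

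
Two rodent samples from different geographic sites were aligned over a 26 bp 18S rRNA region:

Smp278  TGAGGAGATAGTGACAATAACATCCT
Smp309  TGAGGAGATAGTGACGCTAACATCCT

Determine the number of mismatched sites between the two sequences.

2

Differing sites — 16:A/G; 17:A/C.
That gives 2 mismatches out of 26 aligned sites, so the Hamming distance is 2.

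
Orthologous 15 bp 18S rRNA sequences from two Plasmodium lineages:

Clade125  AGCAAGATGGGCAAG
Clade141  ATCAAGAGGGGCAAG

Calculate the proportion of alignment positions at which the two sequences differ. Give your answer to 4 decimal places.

0.1333

Mismatches occur at site 2 (G↔T), site 8 (T↔G).
There are 2 differences over 15 sites, so p = 2/15 = 0.1333.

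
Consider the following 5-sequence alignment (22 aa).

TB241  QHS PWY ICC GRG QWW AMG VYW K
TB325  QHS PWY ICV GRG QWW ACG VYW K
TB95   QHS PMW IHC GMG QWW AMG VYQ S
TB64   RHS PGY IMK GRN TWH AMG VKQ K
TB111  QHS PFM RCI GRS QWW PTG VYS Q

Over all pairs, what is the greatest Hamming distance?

Pairwise Hamming distances:
  TB241 vs TB325: 2
  TB241 vs TB95: 6
  TB241 vs TB64: 9
  TB241 vs TB111: 9
  TB325 vs TB95: 8
  TB325 vs TB64: 10
  TB325 vs TB111: 9
  TB95 vs TB64: 11
  TB95 vs TB111: 11
  TB64 vs TB111: 14
The largest is 14, between TB64 and TB111.

14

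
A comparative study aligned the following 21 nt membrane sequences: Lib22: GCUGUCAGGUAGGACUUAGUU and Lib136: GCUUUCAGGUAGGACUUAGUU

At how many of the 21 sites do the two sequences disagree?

1

A single mismatch occurs at site 4 (G→U).
That gives 1 mismatch out of 21 aligned sites, so the Hamming distance is 1.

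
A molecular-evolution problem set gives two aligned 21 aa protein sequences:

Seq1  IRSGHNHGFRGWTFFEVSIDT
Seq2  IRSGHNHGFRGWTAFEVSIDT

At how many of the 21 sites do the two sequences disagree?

1

A single mismatch occurs at site 14 (F↔A).
That gives 1 mismatch out of 21 aligned sites, so the Hamming distance is 1.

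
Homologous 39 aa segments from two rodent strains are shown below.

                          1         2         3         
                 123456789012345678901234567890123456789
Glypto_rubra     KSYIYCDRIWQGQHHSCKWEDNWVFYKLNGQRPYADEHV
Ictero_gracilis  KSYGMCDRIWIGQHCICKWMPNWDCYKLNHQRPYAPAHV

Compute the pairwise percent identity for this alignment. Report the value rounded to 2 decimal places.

69.23%

The sequences differ at positions 4 (I/G), 5 (Y/M), 11 (Q/I), 15 (H/C), 16 (S/I), 20 (E/M), 21 (D/P), 24 (V/D), 25 (F/C), 30 (G/H), 36 (D/P), 37 (E/A).
27 of the 39 sites match, so the percent identity is 27/39 × 100 = 69.23%.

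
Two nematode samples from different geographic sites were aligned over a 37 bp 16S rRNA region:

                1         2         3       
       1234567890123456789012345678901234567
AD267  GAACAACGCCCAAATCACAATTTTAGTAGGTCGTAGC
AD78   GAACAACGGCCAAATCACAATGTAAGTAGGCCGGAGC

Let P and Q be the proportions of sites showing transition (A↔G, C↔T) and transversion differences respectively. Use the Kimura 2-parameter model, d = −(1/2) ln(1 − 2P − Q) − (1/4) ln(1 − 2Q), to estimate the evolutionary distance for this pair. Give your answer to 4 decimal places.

0.1494

Mismatches occur at site 9 (C→G, transversion), site 22 (T→G, transversion), site 24 (T→A, transversion), site 31 (T→C, transition), site 34 (T→G, transversion).
Of the 5 differences, 1 transition and 4 transversions over 37 sites: P = 1/37 = 0.027027, Q = 4/37 = 0.108108.
d = −0.5·ln(0.837838) − 0.25·ln(0.783784) = −0.5·(-0.176931) − 0.25·(-0.243622) = 0.1494.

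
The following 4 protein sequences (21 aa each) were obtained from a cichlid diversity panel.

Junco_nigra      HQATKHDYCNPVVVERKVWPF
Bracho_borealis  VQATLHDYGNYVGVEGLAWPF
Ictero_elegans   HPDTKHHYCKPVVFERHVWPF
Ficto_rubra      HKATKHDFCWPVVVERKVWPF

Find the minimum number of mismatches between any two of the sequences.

3

Pairwise Hamming distances:
  Junco_nigra vs Bracho_borealis: 8
  Junco_nigra vs Ictero_elegans: 6
  Junco_nigra vs Ficto_rubra: 3
  Bracho_borealis vs Ictero_elegans: 13
  Bracho_borealis vs Ficto_rubra: 11
  Ictero_elegans vs Ficto_rubra: 7
The smallest is 3, between Junco_nigra and Ficto_rubra.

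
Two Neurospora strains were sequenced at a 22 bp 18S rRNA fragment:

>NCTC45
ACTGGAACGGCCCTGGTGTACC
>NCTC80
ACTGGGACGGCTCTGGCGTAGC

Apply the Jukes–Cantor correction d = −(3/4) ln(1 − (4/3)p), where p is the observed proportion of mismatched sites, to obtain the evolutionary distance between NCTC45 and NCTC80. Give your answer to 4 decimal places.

Differing sites — 6:A/G; 12:C/T; 17:T/C; 21:C/G.
p = 4/22 = 0.181818.
d = −0.75 · ln(1 − (4/3)·0.181818) = −0.75 · ln(0.757576) = −0.75 · (-0.277631) = 0.2082.

0.2082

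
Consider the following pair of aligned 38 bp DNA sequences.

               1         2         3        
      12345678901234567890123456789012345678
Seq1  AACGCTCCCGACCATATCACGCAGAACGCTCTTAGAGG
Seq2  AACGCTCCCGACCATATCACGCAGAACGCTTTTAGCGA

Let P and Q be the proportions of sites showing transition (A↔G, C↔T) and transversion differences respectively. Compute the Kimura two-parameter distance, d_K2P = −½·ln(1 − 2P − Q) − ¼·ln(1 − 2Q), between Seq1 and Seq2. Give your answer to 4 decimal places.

Differing sites — 31:C/T (Ti); 36:A/C (Tv); 38:G/A (Ti).
Of the 3 differences, 2 transitions and 1 transversion over 38 sites: P = 2/38 = 0.052632, Q = 1/38 = 0.026316.
d = −0.5·ln(0.868420) − 0.25·ln(0.947368) = −0.5·(-0.141080) − 0.25·(-0.054068) = 0.0841.

0.0841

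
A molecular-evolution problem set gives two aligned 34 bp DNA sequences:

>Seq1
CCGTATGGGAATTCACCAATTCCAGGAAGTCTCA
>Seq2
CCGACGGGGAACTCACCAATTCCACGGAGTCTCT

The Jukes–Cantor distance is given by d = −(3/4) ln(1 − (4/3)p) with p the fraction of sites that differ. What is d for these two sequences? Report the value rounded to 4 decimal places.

Differing sites — 4:T/A; 5:A/C; 6:T/G; 12:T/C; 25:G/C; 27:A/G; 34:A/T.
p = 7/34 = 0.205882.
d = −0.75 · ln(1 − (4/3)·0.205882) = −0.75 · ln(0.725491) = −0.75 · (-0.320907) = 0.2407.

0.2407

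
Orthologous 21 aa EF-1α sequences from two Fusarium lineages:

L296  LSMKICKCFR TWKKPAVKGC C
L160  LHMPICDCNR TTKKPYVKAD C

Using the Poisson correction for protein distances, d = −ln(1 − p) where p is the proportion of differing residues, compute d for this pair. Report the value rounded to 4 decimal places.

The sequences differ at positions 2 (S/H), 4 (K/P), 7 (K/D), 9 (F/N), 12 (W/T), 16 (A/Y), 19 (G/A), 20 (C/D).
p = 8/21 = 0.380952.
d = −ln(1 − 0.380952) = −ln(0.619048) = 0.4796.

0.4796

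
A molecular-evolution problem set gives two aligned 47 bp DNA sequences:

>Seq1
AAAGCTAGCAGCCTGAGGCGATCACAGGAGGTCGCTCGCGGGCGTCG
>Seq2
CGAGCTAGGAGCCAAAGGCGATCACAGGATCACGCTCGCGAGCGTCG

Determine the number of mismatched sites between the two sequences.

The sequences differ at positions 1 (A/C), 2 (A/G), 9 (C/G), 14 (T/A), 15 (G/A), 30 (G/T), 31 (G/C), 32 (T/A), 41 (G/A).
That gives 9 mismatches out of 47 aligned sites, so the Hamming distance is 9.

9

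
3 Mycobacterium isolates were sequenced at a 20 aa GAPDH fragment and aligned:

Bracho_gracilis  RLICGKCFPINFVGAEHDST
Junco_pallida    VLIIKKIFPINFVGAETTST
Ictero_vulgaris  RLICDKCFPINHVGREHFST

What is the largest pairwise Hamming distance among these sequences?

Pairwise Hamming distances:
  Bracho_gracilis vs Junco_pallida: 6
  Bracho_gracilis vs Ictero_vulgaris: 4
  Junco_pallida vs Ictero_vulgaris: 8
The largest is 8, between Junco_pallida and Ictero_vulgaris.

8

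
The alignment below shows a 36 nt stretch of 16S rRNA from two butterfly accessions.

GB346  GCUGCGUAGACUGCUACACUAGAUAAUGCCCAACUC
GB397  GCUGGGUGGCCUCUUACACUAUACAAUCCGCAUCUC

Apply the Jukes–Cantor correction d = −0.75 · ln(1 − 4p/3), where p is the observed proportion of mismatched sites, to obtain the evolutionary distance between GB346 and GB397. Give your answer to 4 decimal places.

Differing sites — 5:C/G; 8:A/G; 10:A/C; 13:G/C; 14:C/U; 22:G/U; 24:U/C; 28:G/C; 30:C/G; 33:A/U.
p = 10/36 = 0.277778.
d = −0.75 · ln(1 − (4/3)·0.277778) = −0.75 · ln(0.629629) = −0.75 · (-0.462625) = 0.3470.

0.3470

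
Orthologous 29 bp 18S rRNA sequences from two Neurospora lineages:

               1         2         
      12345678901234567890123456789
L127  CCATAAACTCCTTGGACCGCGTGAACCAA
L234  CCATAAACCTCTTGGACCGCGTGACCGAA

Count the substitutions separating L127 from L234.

4

The sequences differ at positions 9 (T/C), 10 (C/T), 25 (A/C), 27 (C/G).
That gives 4 mismatches out of 29 aligned sites, so the Hamming distance is 4.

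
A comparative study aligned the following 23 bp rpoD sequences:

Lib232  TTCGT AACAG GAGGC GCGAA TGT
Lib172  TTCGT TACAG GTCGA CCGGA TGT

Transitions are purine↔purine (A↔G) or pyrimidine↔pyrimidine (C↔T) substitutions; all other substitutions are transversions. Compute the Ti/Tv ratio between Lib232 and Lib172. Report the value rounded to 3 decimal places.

Mismatches occur at site 6 (A↔T, transversion), site 12 (A↔T, transversion), site 13 (G↔C, transversion), site 15 (C↔A, transversion), site 16 (G↔C, transversion), site 19 (A↔G, transition).
Of the 6 differences, 1 transition and 5 transversions, so Ti/Tv = 1/5 = 0.200.

0.200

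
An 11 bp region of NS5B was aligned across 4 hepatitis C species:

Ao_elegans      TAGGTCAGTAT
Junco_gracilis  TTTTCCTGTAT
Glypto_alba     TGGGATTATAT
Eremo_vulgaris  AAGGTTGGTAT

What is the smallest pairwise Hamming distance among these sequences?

Pairwise Hamming distances:
  Ao_elegans vs Junco_gracilis: 5
  Ao_elegans vs Glypto_alba: 5
  Ao_elegans vs Eremo_vulgaris: 3
  Junco_gracilis vs Glypto_alba: 6
  Junco_gracilis vs Eremo_vulgaris: 7
  Glypto_alba vs Eremo_vulgaris: 5
The smallest is 3, between Ao_elegans and Eremo_vulgaris.

3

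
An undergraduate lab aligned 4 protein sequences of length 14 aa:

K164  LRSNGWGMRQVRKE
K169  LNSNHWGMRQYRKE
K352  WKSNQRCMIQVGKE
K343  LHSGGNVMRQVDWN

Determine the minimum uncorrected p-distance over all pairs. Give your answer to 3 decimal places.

0.214

Pairwise Hamming distances:
  K164 vs K169: 3
  K164 vs K352: 7
  K164 vs K343: 7
  K169 vs K352: 8
  K169 vs K343: 9
  K352 vs K343: 10
The smallest is 3 mismatches, between K164 and K169; p = 3/14 = 0.214.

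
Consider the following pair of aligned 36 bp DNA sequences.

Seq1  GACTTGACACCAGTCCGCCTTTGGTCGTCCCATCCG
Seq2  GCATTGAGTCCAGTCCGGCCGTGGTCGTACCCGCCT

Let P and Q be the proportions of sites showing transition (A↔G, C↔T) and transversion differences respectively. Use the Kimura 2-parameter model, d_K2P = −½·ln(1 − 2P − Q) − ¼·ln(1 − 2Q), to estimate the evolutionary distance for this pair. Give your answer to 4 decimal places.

0.4055

Differing sites — 2:A/C (Tv); 3:C/A (Tv); 8:C/G (Tv); 9:A/T (Tv); 18:C/G (Tv); 20:T/C (Ti); 21:T/G (Tv); 29:C/A (Tv); 32:A/C (Tv); 33:T/G (Tv); 36:G/T (Tv).
Of the 11 differences, 1 transition and 10 transversions over 36 sites: P = 1/36 = 0.027778, Q = 10/36 = 0.277778.
d = −0.5·ln(0.666666) − 0.25·ln(0.444444) = −0.5·(-0.405466) − 0.25·(-0.810931) = 0.4055.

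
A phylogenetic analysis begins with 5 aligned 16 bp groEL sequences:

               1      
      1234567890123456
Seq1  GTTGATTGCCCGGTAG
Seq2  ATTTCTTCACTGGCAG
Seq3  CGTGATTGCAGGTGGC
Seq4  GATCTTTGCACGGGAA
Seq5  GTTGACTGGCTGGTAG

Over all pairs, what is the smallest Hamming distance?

Pairwise Hamming distances:
  Seq1 vs Seq2: 7
  Seq1 vs Seq3: 8
  Seq1 vs Seq4: 6
  Seq1 vs Seq5: 3
  Seq2 vs Seq3: 12
  Seq2 vs Seq4: 10
  Seq2 vs Seq5: 7
  Seq3 vs Seq4: 8
  Seq3 vs Seq5: 10
  Seq4 vs Seq5: 9
The smallest is 3, between Seq1 and Seq5.

3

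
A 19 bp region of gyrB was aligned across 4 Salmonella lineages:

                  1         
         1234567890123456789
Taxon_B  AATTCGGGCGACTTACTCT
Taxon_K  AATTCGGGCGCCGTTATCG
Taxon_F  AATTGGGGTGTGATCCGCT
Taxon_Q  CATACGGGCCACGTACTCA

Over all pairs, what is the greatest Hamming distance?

Pairwise Hamming distances:
  Taxon_B vs Taxon_K: 5
  Taxon_B vs Taxon_F: 7
  Taxon_B vs Taxon_Q: 5
  Taxon_K vs Taxon_F: 9
  Taxon_K vs Taxon_Q: 7
  Taxon_F vs Taxon_Q: 11
The largest is 11, between Taxon_F and Taxon_Q.

11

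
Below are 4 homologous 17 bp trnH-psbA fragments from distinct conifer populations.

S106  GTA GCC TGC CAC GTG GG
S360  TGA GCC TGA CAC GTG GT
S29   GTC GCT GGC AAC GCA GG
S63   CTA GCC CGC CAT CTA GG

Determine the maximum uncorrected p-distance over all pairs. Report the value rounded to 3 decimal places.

0.588

Pairwise Hamming distances:
  S106 vs S360: 4
  S106 vs S29: 6
  S106 vs S63: 5
  S360 vs S29: 10
  S360 vs S63: 8
  S29 vs S63: 8
The largest is 10 mismatches, between S360 and S29; p = 10/17 = 0.588.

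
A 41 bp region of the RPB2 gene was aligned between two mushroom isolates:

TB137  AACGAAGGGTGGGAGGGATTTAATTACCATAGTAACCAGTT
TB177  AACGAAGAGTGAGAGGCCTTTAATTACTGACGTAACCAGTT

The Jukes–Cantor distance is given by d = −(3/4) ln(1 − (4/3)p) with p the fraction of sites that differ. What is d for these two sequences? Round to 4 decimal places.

0.2260

Differing sites — 8:G/A; 12:G/A; 17:G/C; 18:A/C; 28:C/T; 29:A/G; 30:T/A; 31:A/C.
p = 8/41 = 0.195122.
d = −0.75 · ln(1 − (4/3)·0.195122) = −0.75 · ln(0.739837) = −0.75 · (-0.301325) = 0.2260.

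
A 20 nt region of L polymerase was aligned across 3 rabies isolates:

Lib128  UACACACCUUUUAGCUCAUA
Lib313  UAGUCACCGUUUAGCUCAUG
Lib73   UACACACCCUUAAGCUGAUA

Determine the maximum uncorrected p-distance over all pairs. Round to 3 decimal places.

Pairwise Hamming distances:
  Lib128 vs Lib313: 4
  Lib128 vs Lib73: 3
  Lib313 vs Lib73: 6
The largest is 6 mismatches, between Lib313 and Lib73; p = 6/20 = 0.300.

0.300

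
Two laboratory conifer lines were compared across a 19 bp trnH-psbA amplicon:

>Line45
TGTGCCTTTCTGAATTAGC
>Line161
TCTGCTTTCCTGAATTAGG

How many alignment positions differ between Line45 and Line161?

4

Mismatches occur at site 2 (G/C), site 6 (C/T), site 9 (T/C), site 19 (C/G).
That gives 4 mismatches out of 19 aligned sites, so the Hamming distance is 4.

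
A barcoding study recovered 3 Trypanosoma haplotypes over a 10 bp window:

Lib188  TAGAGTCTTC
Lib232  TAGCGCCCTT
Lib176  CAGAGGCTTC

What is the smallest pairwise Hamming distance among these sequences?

Pairwise Hamming distances:
  Lib188 vs Lib232: 4
  Lib188 vs Lib176: 2
  Lib232 vs Lib176: 5
The smallest is 2, between Lib188 and Lib176.

2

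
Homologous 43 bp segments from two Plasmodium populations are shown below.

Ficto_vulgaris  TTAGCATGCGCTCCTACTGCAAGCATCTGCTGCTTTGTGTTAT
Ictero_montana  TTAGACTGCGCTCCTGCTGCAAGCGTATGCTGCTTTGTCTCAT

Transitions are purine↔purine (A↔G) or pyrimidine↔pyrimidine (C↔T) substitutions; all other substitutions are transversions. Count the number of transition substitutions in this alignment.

3

The sequences differ at positions 5 (C/A, transversion), 6 (A/C, transversion), 16 (A/G, transition), 25 (A/G, transition), 27 (C/A, transversion), 39 (G/C, transversion), 41 (T/C, transition).
Of the 7 differences, 3 transitions and 4 transversions, so the answer is 3.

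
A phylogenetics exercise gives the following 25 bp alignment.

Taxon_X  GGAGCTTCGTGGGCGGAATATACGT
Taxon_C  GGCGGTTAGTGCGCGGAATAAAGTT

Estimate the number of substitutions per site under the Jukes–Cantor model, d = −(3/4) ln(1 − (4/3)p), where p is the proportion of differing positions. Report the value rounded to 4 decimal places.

0.3505

The sequences differ at positions 3 (A/C), 5 (C/G), 8 (C/A), 12 (G/C), 21 (T/A), 23 (C/G), 24 (G/T).
p = 7/25 = 0.280000.
d = −0.75 · ln(1 − (4/3)·0.280000) = −0.75 · ln(0.626667) = −0.75 · (-0.467340) = 0.3505.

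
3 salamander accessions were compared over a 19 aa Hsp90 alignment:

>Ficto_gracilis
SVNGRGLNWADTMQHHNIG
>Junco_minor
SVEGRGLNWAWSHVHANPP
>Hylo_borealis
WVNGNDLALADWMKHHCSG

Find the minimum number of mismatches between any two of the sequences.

Pairwise Hamming distances:
  Ficto_gracilis vs Junco_minor: 8
  Ficto_gracilis vs Hylo_borealis: 9
  Junco_minor vs Hylo_borealis: 14
The smallest is 8, between Ficto_gracilis and Junco_minor.

8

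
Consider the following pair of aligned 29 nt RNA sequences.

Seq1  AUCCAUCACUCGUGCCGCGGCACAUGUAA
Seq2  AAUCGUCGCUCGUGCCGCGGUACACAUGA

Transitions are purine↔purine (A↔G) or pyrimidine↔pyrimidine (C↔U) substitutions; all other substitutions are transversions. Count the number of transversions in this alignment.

1

Differing sites — 2:U/A (Tv); 3:C/U (Ti); 5:A/G (Ti); 8:A/G (Ti); 21:C/U (Ti); 25:U/C (Ti); 26:G/A (Ti); 28:A/G (Ti).
Of the 8 differences, 7 transitions and 1 transversion, so the answer is 1.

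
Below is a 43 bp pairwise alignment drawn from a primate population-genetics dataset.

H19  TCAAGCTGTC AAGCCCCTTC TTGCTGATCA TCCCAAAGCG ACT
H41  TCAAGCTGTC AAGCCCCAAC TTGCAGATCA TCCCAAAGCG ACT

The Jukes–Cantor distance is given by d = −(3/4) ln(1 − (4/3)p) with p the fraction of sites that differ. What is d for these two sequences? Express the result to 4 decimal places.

The sequences differ at positions 18 (T/A), 19 (T/A), 25 (T/A).
p = 3/43 = 0.069767.
d = −0.75 · ln(1 − (4/3)·0.069767) = −0.75 · ln(0.906977) = −0.75 · (-0.097638) = 0.0732.

0.0732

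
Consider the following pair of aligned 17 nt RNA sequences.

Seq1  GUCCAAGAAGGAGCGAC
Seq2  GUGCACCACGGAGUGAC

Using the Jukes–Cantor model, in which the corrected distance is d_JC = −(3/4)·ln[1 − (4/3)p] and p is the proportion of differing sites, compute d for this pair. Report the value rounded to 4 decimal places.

0.3734

The sequences differ at positions 3 (C/G), 6 (A/C), 7 (G/C), 9 (A/C), 14 (C/U).
p = 5/17 = 0.294118.
d = −0.75 · ln(1 − (4/3)·0.294118) = −0.75 · ln(0.607843) = −0.75 · (-0.497839) = 0.3734.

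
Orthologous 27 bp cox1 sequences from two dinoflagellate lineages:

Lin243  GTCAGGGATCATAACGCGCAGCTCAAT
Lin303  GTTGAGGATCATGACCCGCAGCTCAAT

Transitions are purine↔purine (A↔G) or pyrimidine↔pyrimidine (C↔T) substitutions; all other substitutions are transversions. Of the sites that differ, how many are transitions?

The sequences differ at positions 3 (C/T, transition), 4 (A/G, transition), 5 (G/A, transition), 13 (A/G, transition), 16 (G/C, transversion).
Of the 5 differences, 4 transitions and 1 transversion, so the answer is 4.

4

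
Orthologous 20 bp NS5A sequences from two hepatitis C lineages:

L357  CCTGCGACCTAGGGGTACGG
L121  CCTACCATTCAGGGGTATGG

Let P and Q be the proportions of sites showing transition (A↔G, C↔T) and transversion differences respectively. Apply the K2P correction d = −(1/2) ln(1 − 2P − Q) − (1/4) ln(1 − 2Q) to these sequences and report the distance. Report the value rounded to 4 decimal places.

The sequences differ at positions 4 (G/A, transition), 6 (G/C, transversion), 8 (C/T, transition), 9 (C/T, transition), 10 (T/C, transition), 18 (C/T, transition).
Of the 6 differences, 5 transitions and 1 transversion over 20 sites: P = 5/20 = 0.250000, Q = 1/20 = 0.050000.
d = −0.5·ln(0.450000) − 0.25·ln(0.900000) = −0.5·(-0.798508) − 0.25·(-0.105361) = 0.4256.

0.4256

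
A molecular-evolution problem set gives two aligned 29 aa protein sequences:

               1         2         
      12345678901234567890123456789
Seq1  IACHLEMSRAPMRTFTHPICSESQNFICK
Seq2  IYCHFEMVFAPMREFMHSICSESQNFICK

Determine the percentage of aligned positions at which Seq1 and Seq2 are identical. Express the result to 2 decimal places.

75.86%

Mismatches occur at site 2 (A→Y), site 5 (L→F), site 8 (S→V), site 9 (R→F), site 14 (T→E), site 16 (T→M), site 18 (P→S).
22 of the 29 sites match, so the percent identity is 22/29 × 100 = 75.86%.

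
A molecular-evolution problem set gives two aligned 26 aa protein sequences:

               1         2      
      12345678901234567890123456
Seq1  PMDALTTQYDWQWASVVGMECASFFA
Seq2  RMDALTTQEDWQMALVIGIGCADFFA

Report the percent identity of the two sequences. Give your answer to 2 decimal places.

Differing sites — 1:P/R; 9:Y/E; 13:W/M; 15:S/L; 17:V/I; 19:M/I; 20:E/G; 23:S/D.
18 of the 26 sites match, so the percent identity is 18/26 × 100 = 69.23%.

69.23%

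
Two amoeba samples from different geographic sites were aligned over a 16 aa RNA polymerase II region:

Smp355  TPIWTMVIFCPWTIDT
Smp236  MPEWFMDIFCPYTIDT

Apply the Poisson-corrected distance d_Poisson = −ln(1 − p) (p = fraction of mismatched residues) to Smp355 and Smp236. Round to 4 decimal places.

0.3747

The sequences differ at positions 1 (T/M), 3 (I/E), 5 (T/F), 7 (V/D), 12 (W/Y).
p = 5/16 = 0.312500.
d = −ln(1 − 0.312500) = −ln(0.687500) = 0.3747.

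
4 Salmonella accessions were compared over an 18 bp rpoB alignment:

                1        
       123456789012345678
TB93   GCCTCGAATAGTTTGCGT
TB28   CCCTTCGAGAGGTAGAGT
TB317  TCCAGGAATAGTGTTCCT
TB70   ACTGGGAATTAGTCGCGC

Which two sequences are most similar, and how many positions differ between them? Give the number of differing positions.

Pairwise Hamming distances:
  TB93 vs TB28: 8
  TB93 vs TB317: 6
  TB93 vs TB70: 9
  TB28 vs TB317: 12
  TB28 vs TB70: 12
  TB317 vs TB70: 11
The smallest is 6, between TB93 and TB317.

6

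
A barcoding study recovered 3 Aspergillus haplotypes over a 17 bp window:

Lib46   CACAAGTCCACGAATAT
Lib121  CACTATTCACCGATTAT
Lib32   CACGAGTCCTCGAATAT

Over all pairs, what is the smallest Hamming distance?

2

Pairwise Hamming distances:
  Lib46 vs Lib121: 5
  Lib46 vs Lib32: 2
  Lib121 vs Lib32: 5
The smallest is 2, between Lib46 and Lib32.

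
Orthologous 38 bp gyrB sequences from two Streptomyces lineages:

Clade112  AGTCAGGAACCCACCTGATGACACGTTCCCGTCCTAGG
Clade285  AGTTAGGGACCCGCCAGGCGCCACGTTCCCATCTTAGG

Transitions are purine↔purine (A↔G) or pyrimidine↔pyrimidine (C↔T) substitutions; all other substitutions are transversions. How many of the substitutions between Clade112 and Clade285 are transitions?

The sequences differ at positions 4 (C/T, transition), 8 (A/G, transition), 13 (A/G, transition), 16 (T/A, transversion), 18 (A/G, transition), 19 (T/C, transition), 21 (A/C, transversion), 31 (G/A, transition), 34 (C/T, transition).
Of the 9 differences, 7 transitions and 2 transversions, so the answer is 7.

7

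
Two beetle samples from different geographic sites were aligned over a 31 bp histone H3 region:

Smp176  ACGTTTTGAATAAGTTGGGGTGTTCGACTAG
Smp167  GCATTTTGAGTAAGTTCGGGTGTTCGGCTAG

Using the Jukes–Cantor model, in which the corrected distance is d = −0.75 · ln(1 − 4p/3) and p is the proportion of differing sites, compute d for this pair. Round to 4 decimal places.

0.1816

Mismatches occur at site 1 (A→G), site 3 (G→A), site 10 (A→G), site 17 (G→C), site 27 (A→G).
p = 5/31 = 0.161290.
d = −0.75 · ln(1 − (4/3)·0.161290) = −0.75 · ln(0.784947) = −0.75 · (-0.242139) = 0.1816.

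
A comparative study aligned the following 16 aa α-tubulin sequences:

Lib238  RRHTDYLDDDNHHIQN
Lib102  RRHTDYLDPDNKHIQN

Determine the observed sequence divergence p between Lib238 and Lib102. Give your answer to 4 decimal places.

0.1250

Differing sites — 9:D/P; 12:H/K.
There are 2 differences over 16 sites, so p = 2/16 = 0.1250.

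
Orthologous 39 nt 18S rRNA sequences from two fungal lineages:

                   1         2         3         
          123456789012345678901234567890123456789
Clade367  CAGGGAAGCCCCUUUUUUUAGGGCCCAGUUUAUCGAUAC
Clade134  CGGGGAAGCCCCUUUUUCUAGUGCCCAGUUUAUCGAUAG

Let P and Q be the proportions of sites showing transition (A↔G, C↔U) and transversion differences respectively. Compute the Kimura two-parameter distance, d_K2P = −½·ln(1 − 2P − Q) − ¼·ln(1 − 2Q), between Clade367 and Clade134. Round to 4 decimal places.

Differing sites — 2:A/G (Ti); 18:U/C (Ti); 22:G/U (Tv); 39:C/G (Tv).
Of the 4 differences, 2 transitions and 2 transversions over 39 sites: P = 2/39 = 0.051282, Q = 2/39 = 0.051282.
d = −0.5·ln(0.846154) − 0.25·ln(0.897436) = −0.5·(-0.167054) − 0.25·(-0.108213) = 0.1106.

0.1106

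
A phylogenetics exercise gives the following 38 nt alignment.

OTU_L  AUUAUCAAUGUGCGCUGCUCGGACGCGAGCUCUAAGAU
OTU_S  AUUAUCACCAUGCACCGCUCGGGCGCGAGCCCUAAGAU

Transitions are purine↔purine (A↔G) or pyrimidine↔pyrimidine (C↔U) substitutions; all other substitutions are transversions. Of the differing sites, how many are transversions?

Differing sites — 8:A/C (Tv); 9:U/C (Ti); 10:G/A (Ti); 14:G/A (Ti); 16:U/C (Ti); 23:A/G (Ti); 31:U/C (Ti).
Of the 7 differences, 6 transitions and 1 transversion, so the answer is 1.

1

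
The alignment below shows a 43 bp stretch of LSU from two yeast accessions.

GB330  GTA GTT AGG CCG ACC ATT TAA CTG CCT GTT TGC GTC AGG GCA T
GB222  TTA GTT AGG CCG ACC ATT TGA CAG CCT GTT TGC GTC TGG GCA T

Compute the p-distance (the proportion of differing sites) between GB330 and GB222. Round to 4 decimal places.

0.0930

Differing sites — 1:G/T; 20:A/G; 23:T/A; 37:A/T.
There are 4 differences over 43 sites, so p = 4/43 = 0.0930.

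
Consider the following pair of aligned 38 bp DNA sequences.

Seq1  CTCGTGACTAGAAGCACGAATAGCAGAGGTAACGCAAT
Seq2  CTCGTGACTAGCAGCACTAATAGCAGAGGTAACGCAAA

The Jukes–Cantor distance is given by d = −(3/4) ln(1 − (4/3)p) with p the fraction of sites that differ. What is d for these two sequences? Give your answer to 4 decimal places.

0.0834

Differing sites — 12:A/C; 18:G/T; 38:T/A.
p = 3/38 = 0.078947.
d = −0.75 · ln(1 − (4/3)·0.078947) = −0.75 · ln(0.894737) = −0.75 · (-0.111225) = 0.0834.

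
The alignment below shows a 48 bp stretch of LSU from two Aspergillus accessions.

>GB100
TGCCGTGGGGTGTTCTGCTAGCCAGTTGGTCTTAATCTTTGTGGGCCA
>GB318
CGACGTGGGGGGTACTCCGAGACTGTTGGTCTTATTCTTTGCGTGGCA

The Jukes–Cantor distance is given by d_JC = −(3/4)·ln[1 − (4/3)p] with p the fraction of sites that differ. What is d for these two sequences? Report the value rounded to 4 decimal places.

Mismatches occur at site 1 (T/C), site 3 (C/A), site 11 (T/G), site 14 (T/A), site 17 (G/C), site 19 (T/G), site 22 (C/A), site 24 (A/T), site 35 (A/T), site 42 (T/C), site 44 (G/T), site 46 (C/G).
p = 12/48 = 0.250000.
d = −0.75 · ln(1 − (4/3)·0.250000) = −0.75 · ln(0.666667) = −0.75 · (-0.405465) = 0.3041.

0.3041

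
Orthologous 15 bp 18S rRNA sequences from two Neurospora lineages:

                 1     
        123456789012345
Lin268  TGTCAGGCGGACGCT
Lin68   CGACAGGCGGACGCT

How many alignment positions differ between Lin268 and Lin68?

The sequences differ at positions 1 (T/C), 3 (T/A).
That gives 2 mismatches out of 15 aligned sites, so the Hamming distance is 2.

2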